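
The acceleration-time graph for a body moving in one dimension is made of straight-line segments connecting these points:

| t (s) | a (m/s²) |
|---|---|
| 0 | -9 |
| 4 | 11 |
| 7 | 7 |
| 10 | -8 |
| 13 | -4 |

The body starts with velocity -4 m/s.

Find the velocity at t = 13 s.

7.5 m/s

Δv equals the area under the a-t graph; then v = v₀ + Δv.
0–4 s: ½(-9 + 11)(4) = 4 m/s
4–7 s: ½(11 + 7)(3) = 27 m/s
7–10 s: ½(7 + -8)(3) = -1.5 m/s
10–13 s: ½(-8 + -4)(3) = -18 m/s
Δv = 11.5 m/s, so v(13) = -4 + (11.5) = 7.5 m/s.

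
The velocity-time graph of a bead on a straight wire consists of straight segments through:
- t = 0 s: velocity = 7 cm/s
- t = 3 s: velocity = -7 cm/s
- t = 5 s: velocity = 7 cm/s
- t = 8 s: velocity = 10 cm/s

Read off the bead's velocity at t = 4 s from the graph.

0 cm/s

On 3–5 s the graph is linear from -7 to 7 cm/s: v(4) = -7 + (7 − -7)·(4 − 3)/(5 − 3) = 0 cm/s.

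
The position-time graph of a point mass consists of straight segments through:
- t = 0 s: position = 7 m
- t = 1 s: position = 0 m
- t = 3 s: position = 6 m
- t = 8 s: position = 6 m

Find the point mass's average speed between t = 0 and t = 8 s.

1.625 m/s

Average speed = (total path length)/(elapsed time); on a piecewise-linear x-t graph the path length is Σ|Δx|.
0–1 s: |Δx| = |0 − 7| = 7 m
1–3 s: |Δx| = |6 − 0| = 6 m
3–8 s: |Δx| = |6 − 6| = 0 m
Total path = 13 m; average speed = 13/8 = 1.625 m/s.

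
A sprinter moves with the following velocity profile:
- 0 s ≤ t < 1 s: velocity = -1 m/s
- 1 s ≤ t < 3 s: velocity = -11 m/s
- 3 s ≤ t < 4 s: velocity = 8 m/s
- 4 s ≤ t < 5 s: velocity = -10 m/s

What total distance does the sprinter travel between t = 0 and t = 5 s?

Total distance travelled is ∫|v| dt — sum the magnitudes of each area piece.
0–1 s: |-1| × 1 = 1 m
1–3 s: |-11| × 2 = 22 m
3–4 s: |8| × 1 = 8 m
4–5 s: |-10| × 1 = 10 m
Total distance = 41 m

41 m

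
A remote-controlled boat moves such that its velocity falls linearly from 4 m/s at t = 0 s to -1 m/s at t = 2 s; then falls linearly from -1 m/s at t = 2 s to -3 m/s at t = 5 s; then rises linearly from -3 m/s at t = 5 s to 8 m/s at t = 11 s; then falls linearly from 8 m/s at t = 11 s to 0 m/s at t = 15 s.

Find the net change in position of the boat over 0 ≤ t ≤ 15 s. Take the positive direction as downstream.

Net displacement equals the area under the velocity-time graph (areas below the axis count negative).
0–2 s: ½(4 + -1)(2) = 3 m
2–5 s: ½(-1 + -3)(3) = -6 m
5–11 s: ½(-3 + 8)(6) = 15 m
11–15 s: ½(8 + 0)(4) = 16 m
Net displacement = 28 m

28 m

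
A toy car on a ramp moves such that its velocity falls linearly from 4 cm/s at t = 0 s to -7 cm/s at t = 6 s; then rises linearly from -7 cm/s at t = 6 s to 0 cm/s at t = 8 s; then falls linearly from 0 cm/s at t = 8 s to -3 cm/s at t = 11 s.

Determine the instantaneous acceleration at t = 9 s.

Acceleration is the slope of the v-t graph on 8–11 s: (-3 − 0)/(11 − 8) = -1 cm/s².

-1 cm/s²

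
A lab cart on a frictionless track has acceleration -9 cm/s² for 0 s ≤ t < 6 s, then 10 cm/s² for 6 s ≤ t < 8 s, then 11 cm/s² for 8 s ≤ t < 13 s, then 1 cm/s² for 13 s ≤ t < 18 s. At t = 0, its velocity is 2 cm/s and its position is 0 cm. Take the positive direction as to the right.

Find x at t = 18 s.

On each constant-a segment, Δv = aΔt and Δx = v₀Δt + ½aΔt²; chain segment to segment.
0–6 s: v starts 2 cm/s; Δx = 2·6 + ½·-9·6² = -150 cm; v ends -52 cm/s.
6–8 s: v starts -52 cm/s; Δx = -52·2 + ½·10·2² = -84 cm; v ends -32 cm/s.
8–13 s: v starts -32 cm/s; Δx = -32·5 + ½·11·5² = -22.5 cm; v ends 23 cm/s.
13–18 s: v starts 23 cm/s; Δx = 23·5 + ½·1·5² = 127.5 cm; v ends 28 cm/s.
x(18) = 0 + Σ Δx = -129 cm.

-129 cm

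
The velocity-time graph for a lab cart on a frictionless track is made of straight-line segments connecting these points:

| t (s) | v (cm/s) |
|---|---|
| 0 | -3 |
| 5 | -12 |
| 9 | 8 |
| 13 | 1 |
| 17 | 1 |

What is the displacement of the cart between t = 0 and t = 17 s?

Net displacement equals the area under the velocity-time graph (areas below the axis count negative).
0–5 s: ½(-3 + -12)(5) = -37.5 cm
5–9 s: ½(-12 + 8)(4) = -8 cm
9–13 s: ½(8 + 1)(4) = 18 cm
13–17 s: 1 × 4 = 4 cm
Net displacement = -23.5 cm

-23.5 cm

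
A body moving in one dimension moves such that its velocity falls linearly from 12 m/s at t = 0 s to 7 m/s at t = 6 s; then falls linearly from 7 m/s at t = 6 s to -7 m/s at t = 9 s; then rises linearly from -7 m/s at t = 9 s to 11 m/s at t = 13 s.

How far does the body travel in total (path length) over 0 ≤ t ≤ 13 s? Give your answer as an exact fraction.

Total distance travelled is ∫|v| dt — sum the magnitudes of each area piece.
0–6 s: |½(12 + 7)(6)| = 57 m
6–9 s: v = 0 at t = 7.5 s; triangle areas 5.25 + 5.25 = 10.5 m
9–13 s: v = 0 at t = 95/9 s; triangle areas 49/9 + 121/9 = 170/9 m
Total distance = 1555/18 m

1555/18 m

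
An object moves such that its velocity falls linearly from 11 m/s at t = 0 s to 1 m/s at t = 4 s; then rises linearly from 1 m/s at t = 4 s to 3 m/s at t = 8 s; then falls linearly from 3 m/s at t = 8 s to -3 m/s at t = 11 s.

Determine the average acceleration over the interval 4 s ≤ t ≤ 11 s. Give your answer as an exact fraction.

-4/7 m/s²

Average acceleration = Δv/Δt = (-3 − 1)/(11 − 4) = -4/7 m/s².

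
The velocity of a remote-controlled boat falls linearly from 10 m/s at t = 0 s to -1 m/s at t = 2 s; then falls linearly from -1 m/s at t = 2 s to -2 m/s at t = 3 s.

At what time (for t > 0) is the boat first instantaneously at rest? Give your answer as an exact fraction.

v changes sign on 0–2 s (from 10 to -1); the graph is linear there, so v = 0 at t = 0 + (-10)·(2 − 0)/(-1 − 10) = 20/11 s.

t = 20/11 s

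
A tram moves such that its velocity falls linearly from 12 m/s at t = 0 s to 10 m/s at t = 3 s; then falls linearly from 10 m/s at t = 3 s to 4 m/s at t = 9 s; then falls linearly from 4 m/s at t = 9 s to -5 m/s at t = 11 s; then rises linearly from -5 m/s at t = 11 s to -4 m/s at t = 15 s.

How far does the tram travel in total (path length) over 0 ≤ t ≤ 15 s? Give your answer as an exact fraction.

878/9 m

Total distance travelled is ∫|v| dt — sum the magnitudes of each area piece.
0–3 s: |½(12 + 10)(3)| = 33 m
3–9 s: |½(10 + 4)(6)| = 42 m
9–11 s: v = 0 at t = 89/9 s; triangle areas 16/9 + 25/9 = 41/9 m
11–15 s: |½(-5 + -4)(4)| = 18 m
Total distance = 878/9 m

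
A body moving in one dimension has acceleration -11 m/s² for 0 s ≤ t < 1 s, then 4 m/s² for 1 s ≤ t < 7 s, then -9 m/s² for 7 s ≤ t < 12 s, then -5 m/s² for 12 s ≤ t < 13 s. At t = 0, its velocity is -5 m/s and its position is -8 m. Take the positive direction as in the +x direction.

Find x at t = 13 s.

On each constant-a segment, Δv = aΔt and Δx = v₀Δt + ½aΔt²; chain segment to segment.
0–1 s: v starts -5 m/s; Δx = -5·1 + ½·-11·1² = -10.5 m; v ends -16 m/s.
1–7 s: v starts -16 m/s; Δx = -16·6 + ½·4·6² = -24 m; v ends 8 m/s.
7–12 s: v starts 8 m/s; Δx = 8·5 + ½·-9·5² = -72.5 m; v ends -37 m/s.
12–13 s: v starts -37 m/s; Δx = -37·1 + ½·-5·1² = -39.5 m; v ends -42 m/s.
x(13) = -8 + Σ Δx = -154.5 m.

-154.5 m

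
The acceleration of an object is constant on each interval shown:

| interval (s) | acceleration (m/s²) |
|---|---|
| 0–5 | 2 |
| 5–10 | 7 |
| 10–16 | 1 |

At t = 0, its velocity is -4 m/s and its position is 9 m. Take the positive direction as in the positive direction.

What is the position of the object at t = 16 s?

On each constant-a segment, Δv = aΔt and Δx = v₀Δt + ½aΔt²; chain segment to segment.
0–5 s: v starts -4 m/s; Δx = -4·5 + ½·2·5² = 5 m; v ends 6 m/s.
5–10 s: v starts 6 m/s; Δx = 6·5 + ½·7·5² = 117.5 m; v ends 41 m/s.
10–16 s: v starts 41 m/s; Δx = 41·6 + ½·1·6² = 264 m; v ends 47 m/s.
x(16) = 9 + Σ Δx = 395.5 m.

395.5 m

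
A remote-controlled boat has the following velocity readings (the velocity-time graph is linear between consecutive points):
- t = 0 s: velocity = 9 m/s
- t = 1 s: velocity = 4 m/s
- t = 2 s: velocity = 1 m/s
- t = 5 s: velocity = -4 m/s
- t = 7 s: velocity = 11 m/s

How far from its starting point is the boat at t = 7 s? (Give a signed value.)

Displacement is the signed area under the v-t curve.
0–1 s: ½(9 + 4)(1) = 6.5 m
1–2 s: ½(4 + 1)(1) = 2.5 m
2–5 s: ½(1 + -4)(3) = -4.5 m
5–7 s: ½(-4 + 11)(2) = 7 m
Net displacement = 11.5 m

11.5 m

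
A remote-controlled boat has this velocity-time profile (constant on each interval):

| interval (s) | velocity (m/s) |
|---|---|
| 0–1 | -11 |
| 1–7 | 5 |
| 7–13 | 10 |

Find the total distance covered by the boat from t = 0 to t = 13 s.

101 m

Total distance travelled is ∫|v| dt — sum the magnitudes of each area piece.
0–1 s: |-11| × 1 = 11 m
1–7 s: |5| × 6 = 30 m
7–13 s: |10| × 6 = 60 m
Total distance = 101 m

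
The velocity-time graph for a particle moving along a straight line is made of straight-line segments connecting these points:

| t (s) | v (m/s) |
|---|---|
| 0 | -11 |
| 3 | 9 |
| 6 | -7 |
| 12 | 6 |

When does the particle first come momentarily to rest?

t = 1.65 s

v changes sign on 0–3 s (from -11 to 9); the graph is linear there, so v = 0 at t = 0 + (11)·(3 − 0)/(9 − -11) = 1.65 s.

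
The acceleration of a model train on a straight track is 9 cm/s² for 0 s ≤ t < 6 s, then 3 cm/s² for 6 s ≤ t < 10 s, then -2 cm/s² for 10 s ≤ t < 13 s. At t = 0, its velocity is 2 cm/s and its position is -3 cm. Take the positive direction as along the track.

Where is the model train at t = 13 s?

On each constant-a segment, Δv = aΔt and Δx = v₀Δt + ½aΔt²; chain segment to segment.
0–6 s: v starts 2 cm/s; Δx = 2·6 + ½·9·6² = 174 cm; v ends 56 cm/s.
6–10 s: v starts 56 cm/s; Δx = 56·4 + ½·3·4² = 248 cm; v ends 68 cm/s.
10–13 s: v starts 68 cm/s; Δx = 68·3 + ½·-2·3² = 195 cm; v ends 62 cm/s.
x(13) = -3 + Σ Δx = 614 cm.

614 cm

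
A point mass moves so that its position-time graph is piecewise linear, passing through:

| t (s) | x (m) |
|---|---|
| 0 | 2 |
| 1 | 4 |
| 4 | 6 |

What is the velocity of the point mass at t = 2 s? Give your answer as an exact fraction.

Velocity is the slope of the x-t graph on 1–4 s: (6 − 4)/(4 − 1) = 2/3 m/s.

2/3 m/s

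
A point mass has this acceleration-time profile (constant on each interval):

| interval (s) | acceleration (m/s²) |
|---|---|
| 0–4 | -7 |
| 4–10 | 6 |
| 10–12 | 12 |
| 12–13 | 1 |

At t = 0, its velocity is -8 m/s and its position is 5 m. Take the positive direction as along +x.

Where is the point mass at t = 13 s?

-142.5 m

On each constant-a segment, Δv = aΔt and Δx = v₀Δt + ½aΔt²; chain segment to segment.
0–4 s: v starts -8 m/s; Δx = -8·4 + ½·-7·4² = -88 m; v ends -36 m/s.
4–10 s: v starts -36 m/s; Δx = -36·6 + ½·6·6² = -108 m; v ends 0 m/s.
10–12 s: v starts 0 m/s; Δx = 0·2 + ½·12·2² = 24 m; v ends 24 m/s.
12–13 s: v starts 24 m/s; Δx = 24·1 + ½·1·1² = 24.5 m; v ends 25 m/s.
x(13) = 5 + Σ Δx = -142.5 m.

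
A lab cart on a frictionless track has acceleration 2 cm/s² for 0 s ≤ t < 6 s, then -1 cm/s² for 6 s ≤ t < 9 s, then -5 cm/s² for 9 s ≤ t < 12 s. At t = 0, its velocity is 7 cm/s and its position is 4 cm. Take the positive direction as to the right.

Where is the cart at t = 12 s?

160 cm

On each constant-a segment, Δv = aΔt and Δx = v₀Δt + ½aΔt²; chain segment to segment.
0–6 s: v starts 7 cm/s; Δx = 7·6 + ½·2·6² = 78 cm; v ends 19 cm/s.
6–9 s: v starts 19 cm/s; Δx = 19·3 + ½·-1·3² = 52.5 cm; v ends 16 cm/s.
9–12 s: v starts 16 cm/s; Δx = 16·3 + ½·-5·3² = 25.5 cm; v ends 1 cm/s.
x(12) = 4 + Σ Δx = 160 cm.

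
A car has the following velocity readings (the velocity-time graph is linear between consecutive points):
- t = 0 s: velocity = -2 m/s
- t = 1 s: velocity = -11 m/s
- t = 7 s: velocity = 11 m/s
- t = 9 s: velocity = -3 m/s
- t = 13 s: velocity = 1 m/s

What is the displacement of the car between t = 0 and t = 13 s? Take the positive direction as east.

Displacement is the signed area under the v-t curve.
0–1 s: ½(-2 + -11)(1) = -6.5 m
1–7 s: ½(-11 + 11)(6) = 0 m
7–9 s: ½(11 + -3)(2) = 8 m
9–13 s: ½(-3 + 1)(4) = -4 m
Net displacement = -2.5 m

-2.5 m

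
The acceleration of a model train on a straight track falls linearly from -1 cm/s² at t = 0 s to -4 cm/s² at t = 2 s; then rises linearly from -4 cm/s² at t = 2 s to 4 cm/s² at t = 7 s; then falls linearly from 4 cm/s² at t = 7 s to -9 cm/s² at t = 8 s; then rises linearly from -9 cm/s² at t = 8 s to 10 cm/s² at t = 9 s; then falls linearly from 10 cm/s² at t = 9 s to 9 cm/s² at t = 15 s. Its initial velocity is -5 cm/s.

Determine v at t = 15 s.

45 cm/s

Δv equals the area under the a-t graph; then v = v₀ + Δv.
0–2 s: ½(-1 + -4)(2) = -5 cm/s
2–7 s: ½(-4 + 4)(5) = 0 cm/s
7–8 s: ½(4 + -9)(1) = -2.5 cm/s
8–9 s: ½(-9 + 10)(1) = 0.5 cm/s
9–15 s: ½(10 + 9)(6) = 57 cm/s
Δv = 50 cm/s, so v(15) = -5 + (50) = 45 cm/s.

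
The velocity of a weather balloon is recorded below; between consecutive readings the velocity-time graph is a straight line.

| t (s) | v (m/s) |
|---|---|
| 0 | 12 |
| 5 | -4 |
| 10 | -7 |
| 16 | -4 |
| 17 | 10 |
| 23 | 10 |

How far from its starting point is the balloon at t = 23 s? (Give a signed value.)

Displacement is the signed area under the v-t curve.
0–5 s: ½(12 + -4)(5) = 20 m
5–10 s: ½(-4 + -7)(5) = -27.5 m
10–16 s: ½(-7 + -4)(6) = -33 m
16–17 s: ½(-4 + 10)(1) = 3 m
17–23 s: 10 × 6 = 60 m
Net displacement = 22.5 m

22.5 m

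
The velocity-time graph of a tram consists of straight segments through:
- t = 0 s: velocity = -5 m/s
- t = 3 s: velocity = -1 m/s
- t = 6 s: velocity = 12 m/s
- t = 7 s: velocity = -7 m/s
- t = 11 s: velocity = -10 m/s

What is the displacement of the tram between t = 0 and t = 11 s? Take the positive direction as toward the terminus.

Net displacement equals the area under the velocity-time graph (areas below the axis count negative).
0–3 s: ½(-5 + -1)(3) = -9 m
3–6 s: ½(-1 + 12)(3) = 16.5 m
6–7 s: ½(12 + -7)(1) = 2.5 m
7–11 s: ½(-7 + -10)(4) = -34 m
Net displacement = -24 m

-24 m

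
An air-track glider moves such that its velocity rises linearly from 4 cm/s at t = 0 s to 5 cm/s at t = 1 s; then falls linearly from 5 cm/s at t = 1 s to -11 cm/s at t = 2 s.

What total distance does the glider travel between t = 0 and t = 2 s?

9.0625 cm

Total distance travelled is ∫|v| dt — sum the magnitudes of each area piece.
0–1 s: |½(4 + 5)(1)| = 4.5 cm
1–2 s: v = 0 at t = 1.3125 s; triangle areas 0.78125 + 3.78125 = 4.5625 cm
Total distance = 9.0625 cm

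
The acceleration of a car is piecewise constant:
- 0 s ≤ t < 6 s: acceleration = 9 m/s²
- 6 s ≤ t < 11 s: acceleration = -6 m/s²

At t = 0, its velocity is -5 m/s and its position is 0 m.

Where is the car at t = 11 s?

On each constant-a segment, Δv = aΔt and Δx = v₀Δt + ½aΔt²; chain segment to segment.
0–6 s: v starts -5 m/s; Δx = -5·6 + ½·9·6² = 132 m; v ends 49 m/s.
6–11 s: v starts 49 m/s; Δx = 49·5 + ½·-6·5² = 170 m; v ends 19 m/s.
x(11) = 0 + Σ Δx = 302 m.

302 m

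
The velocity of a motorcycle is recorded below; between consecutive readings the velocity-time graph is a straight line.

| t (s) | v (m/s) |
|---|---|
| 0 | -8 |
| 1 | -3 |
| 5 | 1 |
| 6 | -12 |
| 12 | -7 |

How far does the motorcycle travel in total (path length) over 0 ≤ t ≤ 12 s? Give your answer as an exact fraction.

950/13 m

Distance (not displacement) is the total path length: add the absolute areas under v-t.
0–1 s: |½(-8 + -3)(1)| = 5.5 m
1–5 s: v = 0 at t = 4 s; triangle areas 4.5 + 0.5 = 5 m
5–6 s: v = 0 at t = 66/13 s; triangle areas 1/26 + 72/13 = 145/26 m
6–12 s: |½(-12 + -7)(6)| = 57 m
Total distance = 950/13 m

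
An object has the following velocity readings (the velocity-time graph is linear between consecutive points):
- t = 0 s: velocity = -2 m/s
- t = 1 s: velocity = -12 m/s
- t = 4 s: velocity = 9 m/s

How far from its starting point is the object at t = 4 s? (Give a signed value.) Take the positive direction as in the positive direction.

-11.5 m

Net displacement equals the area under the velocity-time graph (areas below the axis count negative).
0–1 s: ½(-2 + -12)(1) = -7 m
1–4 s: ½(-12 + 9)(3) = -4.5 m
Net displacement = -11.5 m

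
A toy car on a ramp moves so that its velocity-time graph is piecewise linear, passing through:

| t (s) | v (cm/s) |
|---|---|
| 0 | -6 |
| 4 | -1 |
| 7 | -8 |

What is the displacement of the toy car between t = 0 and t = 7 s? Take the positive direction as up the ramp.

-27.5 cm

Displacement is the signed area under the v-t curve.
0–4 s: ½(-6 + -1)(4) = -14 cm
4–7 s: ½(-1 + -8)(3) = -13.5 cm
Net displacement = -27.5 cm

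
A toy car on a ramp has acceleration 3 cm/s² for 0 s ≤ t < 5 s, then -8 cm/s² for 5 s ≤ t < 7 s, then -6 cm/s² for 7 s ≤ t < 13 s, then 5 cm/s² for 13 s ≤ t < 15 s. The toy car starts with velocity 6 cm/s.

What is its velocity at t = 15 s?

Δv equals the area under the a-t graph; then v = v₀ + Δv.
0–5 s: 3 × 5 = 15 cm/s
5–7 s: -8 × 2 = -16 cm/s
7–13 s: -6 × 6 = -36 cm/s
13–15 s: 5 × 2 = 10 cm/s
Δv = -27 cm/s, so v(15) = 6 + (-27) = -21 cm/s.

-21 cm/s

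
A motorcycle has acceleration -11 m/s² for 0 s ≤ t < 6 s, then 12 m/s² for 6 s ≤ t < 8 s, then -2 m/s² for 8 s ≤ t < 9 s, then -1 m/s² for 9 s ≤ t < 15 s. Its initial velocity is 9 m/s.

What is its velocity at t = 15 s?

Δv equals the area under the a-t graph; then v = v₀ + Δv.
0–6 s: -11 × 6 = -66 m/s
6–8 s: 12 × 2 = 24 m/s
8–9 s: -2 × 1 = -2 m/s
9–15 s: -1 × 6 = -6 m/s
Δv = -50 m/s, so v(15) = 9 + (-50) = -41 m/s.

-41 m/s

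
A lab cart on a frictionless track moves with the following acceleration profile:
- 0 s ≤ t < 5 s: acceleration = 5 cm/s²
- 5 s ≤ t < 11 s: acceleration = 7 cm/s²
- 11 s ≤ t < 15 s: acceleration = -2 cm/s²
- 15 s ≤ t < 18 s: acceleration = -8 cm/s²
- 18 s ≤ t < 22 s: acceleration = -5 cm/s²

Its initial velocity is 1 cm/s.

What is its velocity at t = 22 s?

16 cm/s

Δv equals the area under the a-t graph; then v = v₀ + Δv.
0–5 s: 5 × 5 = 25 cm/s
5–11 s: 7 × 6 = 42 cm/s
11–15 s: -2 × 4 = -8 cm/s
15–18 s: -8 × 3 = -24 cm/s
18–22 s: -5 × 4 = -20 cm/s
Δv = 15 cm/s, so v(22) = 1 + (15) = 16 cm/s.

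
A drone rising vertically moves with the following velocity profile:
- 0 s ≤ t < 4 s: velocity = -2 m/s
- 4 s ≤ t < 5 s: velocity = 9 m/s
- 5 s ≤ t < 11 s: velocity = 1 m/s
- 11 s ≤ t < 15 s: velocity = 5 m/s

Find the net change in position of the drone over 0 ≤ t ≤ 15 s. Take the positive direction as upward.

27 m

Net displacement equals the area under the velocity-time graph (areas below the axis count negative).
0–4 s: -2 × 4 = -8 m
4–5 s: 9 × 1 = 9 m
5–11 s: 1 × 6 = 6 m
11–15 s: 5 × 4 = 20 m
Net displacement = 27 m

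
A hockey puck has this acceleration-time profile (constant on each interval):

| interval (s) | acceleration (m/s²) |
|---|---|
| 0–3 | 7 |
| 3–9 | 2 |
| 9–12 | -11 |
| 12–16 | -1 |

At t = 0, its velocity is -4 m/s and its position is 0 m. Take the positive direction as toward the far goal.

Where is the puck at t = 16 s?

On each constant-a segment, Δv = aΔt and Δx = v₀Δt + ½aΔt²; chain segment to segment.
0–3 s: v starts -4 m/s; Δx = -4·3 + ½·7·3² = 19.5 m; v ends 17 m/s.
3–9 s: v starts 17 m/s; Δx = 17·6 + ½·2·6² = 138 m; v ends 29 m/s.
9–12 s: v starts 29 m/s; Δx = 29·3 + ½·-11·3² = 37.5 m; v ends -4 m/s.
12–16 s: v starts -4 m/s; Δx = -4·4 + ½·-1·4² = -24 m; v ends -8 m/s.
x(16) = 0 + Σ Δx = 171 m.

171 m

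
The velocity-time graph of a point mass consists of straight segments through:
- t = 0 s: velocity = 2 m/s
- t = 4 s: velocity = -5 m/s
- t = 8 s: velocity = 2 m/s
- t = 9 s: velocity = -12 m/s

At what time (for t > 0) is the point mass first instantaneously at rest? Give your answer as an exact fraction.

t = 8/7 s

v changes sign on 0–4 s (from 2 to -5); the graph is linear there, so v = 0 at t = 0 + (-2)·(4 − 0)/(-5 − 2) = 8/7 s.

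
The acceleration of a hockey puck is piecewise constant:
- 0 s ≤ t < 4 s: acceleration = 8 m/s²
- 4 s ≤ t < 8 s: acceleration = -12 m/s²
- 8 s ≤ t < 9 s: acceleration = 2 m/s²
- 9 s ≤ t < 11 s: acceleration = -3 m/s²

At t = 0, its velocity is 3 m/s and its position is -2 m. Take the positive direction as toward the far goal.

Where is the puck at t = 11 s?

On each constant-a segment, Δv = aΔt and Δx = v₀Δt + ½aΔt²; chain segment to segment.
0–4 s: v starts 3 m/s; Δx = 3·4 + ½·8·4² = 76 m; v ends 35 m/s.
4–8 s: v starts 35 m/s; Δx = 35·4 + ½·-12·4² = 44 m; v ends -13 m/s.
8–9 s: v starts -13 m/s; Δx = -13·1 + ½·2·1² = -12 m; v ends -11 m/s.
9–11 s: v starts -11 m/s; Δx = -11·2 + ½·-3·2² = -28 m; v ends -17 m/s.
x(11) = -2 + Σ Δx = 78 m.

78 m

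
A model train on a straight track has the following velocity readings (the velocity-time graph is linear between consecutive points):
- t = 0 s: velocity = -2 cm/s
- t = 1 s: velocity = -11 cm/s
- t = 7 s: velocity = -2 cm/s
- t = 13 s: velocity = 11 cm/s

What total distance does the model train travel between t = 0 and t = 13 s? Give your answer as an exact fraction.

Distance (not displacement) is the total path length: add the absolute areas under v-t.
0–1 s: |½(-2 + -11)(1)| = 6.5 cm
1–7 s: |½(-11 + -2)(6)| = 39 cm
7–13 s: v = 0 at t = 103/13 s; triangle areas 12/13 + 363/13 = 375/13 cm
Total distance = 1933/26 cm

1933/26 cm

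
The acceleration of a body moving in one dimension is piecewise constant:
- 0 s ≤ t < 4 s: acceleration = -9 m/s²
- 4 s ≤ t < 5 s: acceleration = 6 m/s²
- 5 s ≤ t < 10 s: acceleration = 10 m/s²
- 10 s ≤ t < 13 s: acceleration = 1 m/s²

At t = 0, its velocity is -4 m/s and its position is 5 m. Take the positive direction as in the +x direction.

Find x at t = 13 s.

-112.5 m

On each constant-a segment, Δv = aΔt and Δx = v₀Δt + ½aΔt²; chain segment to segment.
0–4 s: v starts -4 m/s; Δx = -4·4 + ½·-9·4² = -88 m; v ends -40 m/s.
4–5 s: v starts -40 m/s; Δx = -40·1 + ½·6·1² = -37 m; v ends -34 m/s.
5–10 s: v starts -34 m/s; Δx = -34·5 + ½·10·5² = -45 m; v ends 16 m/s.
10–13 s: v starts 16 m/s; Δx = 16·3 + ½·1·3² = 52.5 m; v ends 19 m/s.
x(13) = 5 + Σ Δx = -112.5 m.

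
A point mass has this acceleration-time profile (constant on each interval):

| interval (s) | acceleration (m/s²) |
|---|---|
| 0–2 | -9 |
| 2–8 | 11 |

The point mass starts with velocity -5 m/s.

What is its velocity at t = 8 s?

43 m/s

Δv equals the area under the a-t graph; then v = v₀ + Δv.
0–2 s: -9 × 2 = -18 m/s
2–8 s: 11 × 6 = 66 m/s
Δv = 48 m/s, so v(8) = -5 + (48) = 43 m/s.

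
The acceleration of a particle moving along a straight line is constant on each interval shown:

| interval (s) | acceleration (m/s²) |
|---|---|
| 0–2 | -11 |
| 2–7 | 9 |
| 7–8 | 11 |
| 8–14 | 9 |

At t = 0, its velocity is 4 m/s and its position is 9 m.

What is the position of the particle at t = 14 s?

On each constant-a segment, Δv = aΔt and Δx = v₀Δt + ½aΔt²; chain segment to segment.
0–2 s: v starts 4 m/s; Δx = 4·2 + ½·-11·2² = -14 m; v ends -18 m/s.
2–7 s: v starts -18 m/s; Δx = -18·5 + ½·9·5² = 22.5 m; v ends 27 m/s.
7–8 s: v starts 27 m/s; Δx = 27·1 + ½·11·1² = 32.5 m; v ends 38 m/s.
8–14 s: v starts 38 m/s; Δx = 38·6 + ½·9·6² = 390 m; v ends 92 m/s.
x(14) = 9 + Σ Δx = 440 m.

440 m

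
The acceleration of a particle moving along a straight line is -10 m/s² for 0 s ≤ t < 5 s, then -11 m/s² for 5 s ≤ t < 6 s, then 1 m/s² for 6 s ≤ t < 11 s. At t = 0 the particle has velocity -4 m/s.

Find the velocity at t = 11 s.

Δv equals the area under the a-t graph; then v = v₀ + Δv.
0–5 s: -10 × 5 = -50 m/s
5–6 s: -11 × 1 = -11 m/s
6–11 s: 1 × 5 = 5 m/s
Δv = -56 m/s, so v(11) = -4 + (-56) = -60 m/s.

-60 m/s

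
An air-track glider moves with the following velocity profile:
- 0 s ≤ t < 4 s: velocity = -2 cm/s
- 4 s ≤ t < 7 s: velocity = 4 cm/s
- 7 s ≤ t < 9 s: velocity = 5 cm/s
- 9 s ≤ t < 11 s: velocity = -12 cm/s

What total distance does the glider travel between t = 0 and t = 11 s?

Total distance travelled is ∫|v| dt — sum the magnitudes of each area piece.
0–4 s: |-2| × 4 = 8 cm
4–7 s: |4| × 3 = 12 cm
7–9 s: |5| × 2 = 10 cm
9–11 s: |-12| × 2 = 24 cm
Total distance = 54 cm

54 cm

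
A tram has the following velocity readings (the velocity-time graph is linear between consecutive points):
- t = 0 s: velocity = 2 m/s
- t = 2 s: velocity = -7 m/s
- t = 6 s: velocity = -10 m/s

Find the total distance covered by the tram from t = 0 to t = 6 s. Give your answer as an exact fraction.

Distance (not displacement) is the total path length: add the absolute areas under v-t.
0–2 s: v = 0 at t = 4/9 s; triangle areas 4/9 + 49/9 = 53/9 m
2–6 s: |½(-7 + -10)(4)| = 34 m
Total distance = 359/9 m

359/9 m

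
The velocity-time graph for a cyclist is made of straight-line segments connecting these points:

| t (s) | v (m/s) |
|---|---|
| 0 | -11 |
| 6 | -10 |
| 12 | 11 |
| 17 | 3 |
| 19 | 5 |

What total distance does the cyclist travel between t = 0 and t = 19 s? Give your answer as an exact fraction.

963/7 m

Distance (not displacement) is the total path length: add the absolute areas under v-t.
0–6 s: |½(-11 + -10)(6)| = 63 m
6–12 s: v = 0 at t = 62/7 s; triangle areas 100/7 + 121/7 = 221/7 m
12–17 s: |½(11 + 3)(5)| = 35 m
17–19 s: |½(3 + 5)(2)| = 8 m
Total distance = 963/7 m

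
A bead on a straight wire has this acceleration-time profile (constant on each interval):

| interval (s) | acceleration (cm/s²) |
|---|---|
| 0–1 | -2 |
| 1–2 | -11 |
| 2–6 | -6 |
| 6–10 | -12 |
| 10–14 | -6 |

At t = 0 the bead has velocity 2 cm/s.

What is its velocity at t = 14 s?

Δv equals the area under the a-t graph; then v = v₀ + Δv.
0–1 s: -2 × 1 = -2 cm/s
1–2 s: -11 × 1 = -11 cm/s
2–6 s: -6 × 4 = -24 cm/s
6–10 s: -12 × 4 = -48 cm/s
10–14 s: -6 × 4 = -24 cm/s
Δv = -109 cm/s, so v(14) = 2 + (-109) = -107 cm/s.

-107 cm/s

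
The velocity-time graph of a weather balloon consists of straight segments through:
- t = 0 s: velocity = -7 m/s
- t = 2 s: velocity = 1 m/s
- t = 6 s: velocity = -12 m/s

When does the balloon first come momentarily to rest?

t = 1.75 s

v changes sign on 0–2 s (from -7 to 1); the graph is linear there, so v = 0 at t = 0 + (7)·(2 − 0)/(1 − -7) = 1.75 s.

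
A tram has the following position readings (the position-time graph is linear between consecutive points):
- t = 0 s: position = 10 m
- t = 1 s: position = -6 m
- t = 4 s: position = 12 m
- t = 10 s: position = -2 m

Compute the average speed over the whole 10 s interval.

4.8 m/s

Average speed = (total path length)/(elapsed time); on a piecewise-linear x-t graph the path length is Σ|Δx|.
0–1 s: |Δx| = |-6 − 10| = 16 m
1–4 s: |Δx| = |12 − -6| = 18 m
4–10 s: |Δx| = |-2 − 12| = 14 m
Total path = 48 m; average speed = 48/10 = 4.8 m/s.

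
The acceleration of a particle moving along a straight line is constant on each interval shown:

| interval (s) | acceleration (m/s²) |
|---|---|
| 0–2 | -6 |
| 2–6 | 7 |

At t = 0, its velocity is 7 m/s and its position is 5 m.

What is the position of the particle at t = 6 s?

43 m

On each constant-a segment, Δv = aΔt and Δx = v₀Δt + ½aΔt²; chain segment to segment.
0–2 s: v starts 7 m/s; Δx = 7·2 + ½·-6·2² = 2 m; v ends -5 m/s.
2–6 s: v starts -5 m/s; Δx = -5·4 + ½·7·4² = 36 m; v ends 23 m/s.
x(6) = 5 + Σ Δx = 43 m.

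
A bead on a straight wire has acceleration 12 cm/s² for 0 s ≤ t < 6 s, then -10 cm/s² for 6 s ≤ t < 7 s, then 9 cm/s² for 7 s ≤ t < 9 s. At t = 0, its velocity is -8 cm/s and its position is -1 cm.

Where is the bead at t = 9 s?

352 cm

On each constant-a segment, Δv = aΔt and Δx = v₀Δt + ½aΔt²; chain segment to segment.
0–6 s: v starts -8 cm/s; Δx = -8·6 + ½·12·6² = 168 cm; v ends 64 cm/s.
6–7 s: v starts 64 cm/s; Δx = 64·1 + ½·-10·1² = 59 cm; v ends 54 cm/s.
7–9 s: v starts 54 cm/s; Δx = 54·2 + ½·9·2² = 126 cm; v ends 72 cm/s.
x(9) = -1 + Σ Δx = 352 cm.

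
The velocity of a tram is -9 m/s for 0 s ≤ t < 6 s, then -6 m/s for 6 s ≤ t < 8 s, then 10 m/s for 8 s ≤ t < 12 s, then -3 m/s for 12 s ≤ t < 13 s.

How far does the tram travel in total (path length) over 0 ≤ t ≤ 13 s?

Total distance travelled is ∫|v| dt — sum the magnitudes of each area piece.
0–6 s: |-9| × 6 = 54 m
6–8 s: |-6| × 2 = 12 m
8–12 s: |10| × 4 = 40 m
12–13 s: |-3| × 1 = 3 m
Total distance = 109 m

109 m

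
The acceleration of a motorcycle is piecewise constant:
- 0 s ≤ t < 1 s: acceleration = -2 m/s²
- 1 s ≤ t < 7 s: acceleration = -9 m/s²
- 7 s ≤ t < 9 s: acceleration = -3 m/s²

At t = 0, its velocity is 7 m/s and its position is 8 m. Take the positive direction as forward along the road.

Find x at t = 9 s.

On each constant-a segment, Δv = aΔt and Δx = v₀Δt + ½aΔt²; chain segment to segment.
0–1 s: v starts 7 m/s; Δx = 7·1 + ½·-2·1² = 6 m; v ends 5 m/s.
1–7 s: v starts 5 m/s; Δx = 5·6 + ½·-9·6² = -132 m; v ends -49 m/s.
7–9 s: v starts -49 m/s; Δx = -49·2 + ½·-3·2² = -104 m; v ends -55 m/s.
x(9) = 8 + Σ Δx = -222 m.

-222 m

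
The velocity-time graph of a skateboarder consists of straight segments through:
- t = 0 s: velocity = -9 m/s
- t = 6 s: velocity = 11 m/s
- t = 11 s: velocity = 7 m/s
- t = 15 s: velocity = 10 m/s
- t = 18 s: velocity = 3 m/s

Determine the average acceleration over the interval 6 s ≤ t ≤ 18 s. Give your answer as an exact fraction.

Average acceleration = Δv/Δt = (3 − 11)/(18 − 6) = -2/3 m/s².

-2/3 m/s²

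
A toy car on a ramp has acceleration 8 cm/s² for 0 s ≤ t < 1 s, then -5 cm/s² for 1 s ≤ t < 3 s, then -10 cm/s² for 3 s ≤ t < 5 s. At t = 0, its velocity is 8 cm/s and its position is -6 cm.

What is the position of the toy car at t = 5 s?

20 cm

On each constant-a segment, Δv = aΔt and Δx = v₀Δt + ½aΔt²; chain segment to segment.
0–1 s: v starts 8 cm/s; Δx = 8·1 + ½·8·1² = 12 cm; v ends 16 cm/s.
1–3 s: v starts 16 cm/s; Δx = 16·2 + ½·-5·2² = 22 cm; v ends 6 cm/s.
3–5 s: v starts 6 cm/s; Δx = 6·2 + ½·-10·2² = -8 cm; v ends -14 cm/s.
x(5) = -6 + Σ Δx = 20 cm.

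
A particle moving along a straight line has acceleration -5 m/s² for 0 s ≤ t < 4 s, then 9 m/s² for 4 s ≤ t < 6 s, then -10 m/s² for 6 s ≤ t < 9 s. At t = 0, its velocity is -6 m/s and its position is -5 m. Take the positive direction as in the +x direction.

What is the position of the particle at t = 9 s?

On each constant-a segment, Δv = aΔt and Δx = v₀Δt + ½aΔt²; chain segment to segment.
0–4 s: v starts -6 m/s; Δx = -6·4 + ½·-5·4² = -64 m; v ends -26 m/s.
4–6 s: v starts -26 m/s; Δx = -26·2 + ½·9·2² = -34 m; v ends -8 m/s.
6–9 s: v starts -8 m/s; Δx = -8·3 + ½·-10·3² = -69 m; v ends -38 m/s.
x(9) = -5 + Σ Δx = -172 m.

-172 m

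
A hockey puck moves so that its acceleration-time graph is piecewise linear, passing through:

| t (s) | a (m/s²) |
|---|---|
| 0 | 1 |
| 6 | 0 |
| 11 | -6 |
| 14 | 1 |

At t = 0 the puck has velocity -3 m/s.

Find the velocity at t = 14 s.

Δv equals the area under the a-t graph; then v = v₀ + Δv.
0–6 s: ½(1 + 0)(6) = 3 m/s
6–11 s: ½(0 + -6)(5) = -15 m/s
11–14 s: ½(-6 + 1)(3) = -7.5 m/s
Δv = -19.5 m/s, so v(14) = -3 + (-19.5) = -22.5 m/s.

-22.5 m/s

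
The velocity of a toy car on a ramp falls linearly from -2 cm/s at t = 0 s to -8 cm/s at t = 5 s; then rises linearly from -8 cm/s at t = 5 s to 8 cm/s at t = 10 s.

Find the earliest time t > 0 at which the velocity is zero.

v changes sign on 5–10 s (from -8 to 8); the graph is linear there, so v = 0 at t = 5 + (8)·(10 − 5)/(8 − -8) = 7.5 s.

t = 7.5 s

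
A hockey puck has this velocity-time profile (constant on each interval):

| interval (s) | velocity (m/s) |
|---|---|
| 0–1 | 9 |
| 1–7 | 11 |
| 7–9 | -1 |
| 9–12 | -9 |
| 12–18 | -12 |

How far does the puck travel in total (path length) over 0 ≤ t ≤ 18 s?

176 m

Total distance travelled is ∫|v| dt — sum the magnitudes of each area piece.
0–1 s: |9| × 1 = 9 m
1–7 s: |11| × 6 = 66 m
7–9 s: |-1| × 2 = 2 m
9–12 s: |-9| × 3 = 27 m
12–18 s: |-12| × 6 = 72 m
Total distance = 176 m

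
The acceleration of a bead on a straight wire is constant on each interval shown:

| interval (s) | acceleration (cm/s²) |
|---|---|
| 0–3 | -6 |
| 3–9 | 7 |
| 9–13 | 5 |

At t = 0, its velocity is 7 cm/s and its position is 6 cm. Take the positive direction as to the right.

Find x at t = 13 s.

On each constant-a segment, Δv = aΔt and Δx = v₀Δt + ½aΔt²; chain segment to segment.
0–3 s: v starts 7 cm/s; Δx = 7·3 + ½·-6·3² = -6 cm; v ends -11 cm/s.
3–9 s: v starts -11 cm/s; Δx = -11·6 + ½·7·6² = 60 cm; v ends 31 cm/s.
9–13 s: v starts 31 cm/s; Δx = 31·4 + ½·5·4² = 164 cm; v ends 51 cm/s.
x(13) = 6 + Σ Δx = 224 cm.

224 cm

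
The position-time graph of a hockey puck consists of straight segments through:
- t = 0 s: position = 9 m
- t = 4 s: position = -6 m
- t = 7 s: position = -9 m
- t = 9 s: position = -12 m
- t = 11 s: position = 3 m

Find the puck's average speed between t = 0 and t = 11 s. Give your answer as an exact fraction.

36/11 m/s

Average speed = (total path length)/(elapsed time); on a piecewise-linear x-t graph the path length is Σ|Δx|.
0–4 s: |Δx| = |-6 − 9| = 15 m
4–7 s: |Δx| = |-9 − -6| = 3 m
7–9 s: |Δx| = |-12 − -9| = 3 m
9–11 s: |Δx| = |3 − -12| = 15 m
Total path = 36 m; average speed = 36/11 = 36/11 m/s.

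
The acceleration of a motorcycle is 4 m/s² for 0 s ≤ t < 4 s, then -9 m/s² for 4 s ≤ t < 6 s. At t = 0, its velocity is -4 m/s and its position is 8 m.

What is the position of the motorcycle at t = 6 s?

30 m

On each constant-a segment, Δv = aΔt and Δx = v₀Δt + ½aΔt²; chain segment to segment.
0–4 s: v starts -4 m/s; Δx = -4·4 + ½·4·4² = 16 m; v ends 12 m/s.
4–6 s: v starts 12 m/s; Δx = 12·2 + ½·-9·2² = 6 m; v ends -6 m/s.
x(6) = 8 + Σ Δx = 30 m.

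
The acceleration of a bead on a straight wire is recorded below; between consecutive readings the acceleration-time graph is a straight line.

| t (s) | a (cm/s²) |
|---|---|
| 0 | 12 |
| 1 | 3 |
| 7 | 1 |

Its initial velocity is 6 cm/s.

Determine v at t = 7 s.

25.5 cm/s

Δv equals the area under the a-t graph; then v = v₀ + Δv.
0–1 s: ½(12 + 3)(1) = 7.5 cm/s
1–7 s: ½(3 + 1)(6) = 12 cm/s
Δv = 19.5 cm/s, so v(7) = 6 + (19.5) = 25.5 cm/s.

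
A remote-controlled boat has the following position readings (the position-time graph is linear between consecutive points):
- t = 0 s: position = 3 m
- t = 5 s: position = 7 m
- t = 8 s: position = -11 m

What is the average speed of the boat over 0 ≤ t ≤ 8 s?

Average speed = (total path length)/(elapsed time); on a piecewise-linear x-t graph the path length is Σ|Δx|.
0–5 s: |Δx| = |7 − 3| = 4 m
5–8 s: |Δx| = |-11 − 7| = 18 m
Total path = 22 m; average speed = 22/8 = 2.75 m/s.

2.75 m/s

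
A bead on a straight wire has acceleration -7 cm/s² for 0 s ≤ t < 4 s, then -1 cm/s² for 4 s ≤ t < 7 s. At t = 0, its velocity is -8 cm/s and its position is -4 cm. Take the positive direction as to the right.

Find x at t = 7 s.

On each constant-a segment, Δv = aΔt and Δx = v₀Δt + ½aΔt²; chain segment to segment.
0–4 s: v starts -8 cm/s; Δx = -8·4 + ½·-7·4² = -88 cm; v ends -36 cm/s.
4–7 s: v starts -36 cm/s; Δx = -36·3 + ½·-1·3² = -112.5 cm; v ends -39 cm/s.
x(7) = -4 + Σ Δx = -204.5 cm.

-204.5 cm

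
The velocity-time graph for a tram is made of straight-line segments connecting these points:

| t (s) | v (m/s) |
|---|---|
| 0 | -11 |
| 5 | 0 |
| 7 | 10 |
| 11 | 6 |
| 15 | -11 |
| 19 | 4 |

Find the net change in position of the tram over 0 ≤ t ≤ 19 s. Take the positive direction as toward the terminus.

-9.5 m

Net displacement equals the area under the velocity-time graph (areas below the axis count negative).
0–5 s: ½(-11 + 0)(5) = -27.5 m
5–7 s: ½(0 + 10)(2) = 10 m
7–11 s: ½(10 + 6)(4) = 32 m
11–15 s: ½(6 + -11)(4) = -10 m
15–19 s: ½(-11 + 4)(4) = -14 m
Net displacement = -9.5 m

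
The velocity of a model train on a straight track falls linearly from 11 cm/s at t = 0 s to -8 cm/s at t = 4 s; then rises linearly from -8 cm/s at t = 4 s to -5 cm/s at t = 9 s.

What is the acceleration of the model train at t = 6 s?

0.6 cm/s²

Acceleration is the slope of the v-t graph on 4–9 s: (-5 − -8)/(9 − 4) = 0.6 cm/s².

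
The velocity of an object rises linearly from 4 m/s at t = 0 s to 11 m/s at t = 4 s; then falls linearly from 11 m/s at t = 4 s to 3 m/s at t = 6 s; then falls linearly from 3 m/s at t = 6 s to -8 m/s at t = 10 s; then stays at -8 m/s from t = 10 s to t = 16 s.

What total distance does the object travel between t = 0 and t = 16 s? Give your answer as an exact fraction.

Total distance travelled is ∫|v| dt — sum the magnitudes of each area piece.
0–4 s: |½(4 + 11)(4)| = 30 m
4–6 s: |½(11 + 3)(2)| = 14 m
6–10 s: v = 0 at t = 78/11 s; triangle areas 18/11 + 128/11 = 146/11 m
10–16 s: |-8| × 6 = 48 m
Total distance = 1158/11 m

1158/11 m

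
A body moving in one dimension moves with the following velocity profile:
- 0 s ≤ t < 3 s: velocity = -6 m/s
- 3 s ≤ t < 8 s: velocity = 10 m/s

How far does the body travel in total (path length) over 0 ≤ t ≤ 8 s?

Distance (not displacement) is the total path length: add the absolute areas under v-t.
0–3 s: |-6| × 3 = 18 m
3–8 s: |10| × 5 = 50 m
Total distance = 68 m

68 m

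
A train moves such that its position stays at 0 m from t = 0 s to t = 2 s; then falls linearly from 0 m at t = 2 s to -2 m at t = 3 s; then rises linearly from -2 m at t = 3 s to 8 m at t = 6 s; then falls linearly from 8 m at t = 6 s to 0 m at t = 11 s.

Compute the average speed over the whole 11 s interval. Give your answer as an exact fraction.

Average speed = (total path length)/(elapsed time); on a piecewise-linear x-t graph the path length is Σ|Δx|.
0–2 s: |Δx| = |0 − 0| = 0 m
2–3 s: |Δx| = |-2 − 0| = 2 m
3–6 s: |Δx| = |8 − -2| = 10 m
6–11 s: |Δx| = |0 − 8| = 8 m
Total path = 20 m; average speed = 20/11 = 20/11 m/s.

20/11 m/s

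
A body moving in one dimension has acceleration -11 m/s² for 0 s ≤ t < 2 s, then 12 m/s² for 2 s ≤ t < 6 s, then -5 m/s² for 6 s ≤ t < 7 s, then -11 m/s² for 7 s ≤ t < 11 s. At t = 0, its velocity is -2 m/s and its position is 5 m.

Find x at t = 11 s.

-11.5 m

On each constant-a segment, Δv = aΔt and Δx = v₀Δt + ½aΔt²; chain segment to segment.
0–2 s: v starts -2 m/s; Δx = -2·2 + ½·-11·2² = -26 m; v ends -24 m/s.
2–6 s: v starts -24 m/s; Δx = -24·4 + ½·12·4² = 0 m; v ends 24 m/s.
6–7 s: v starts 24 m/s; Δx = 24·1 + ½·-5·1² = 21.5 m; v ends 19 m/s.
7–11 s: v starts 19 m/s; Δx = 19·4 + ½·-11·4² = -12 m; v ends -25 m/s.
x(11) = 5 + Σ Δx = -11.5 m.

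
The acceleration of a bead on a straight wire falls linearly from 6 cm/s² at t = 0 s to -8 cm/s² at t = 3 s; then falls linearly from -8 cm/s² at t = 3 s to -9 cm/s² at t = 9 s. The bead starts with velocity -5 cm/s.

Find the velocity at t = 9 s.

Δv equals the area under the a-t graph; then v = v₀ + Δv.
0–3 s: ½(6 + -8)(3) = -3 cm/s
3–9 s: ½(-8 + -9)(6) = -51 cm/s
Δv = -54 cm/s, so v(9) = -5 + (-54) = -59 cm/s.

-59 cm/s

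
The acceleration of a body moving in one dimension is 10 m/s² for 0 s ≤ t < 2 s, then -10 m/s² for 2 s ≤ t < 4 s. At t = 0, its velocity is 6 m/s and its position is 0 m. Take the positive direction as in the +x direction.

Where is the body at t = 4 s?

On each constant-a segment, Δv = aΔt and Δx = v₀Δt + ½aΔt²; chain segment to segment.
0–2 s: v starts 6 m/s; Δx = 6·2 + ½·10·2² = 32 m; v ends 26 m/s.
2–4 s: v starts 26 m/s; Δx = 26·2 + ½·-10·2² = 32 m; v ends 6 m/s.
x(4) = 0 + Σ Δx = 64 m.

64 m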